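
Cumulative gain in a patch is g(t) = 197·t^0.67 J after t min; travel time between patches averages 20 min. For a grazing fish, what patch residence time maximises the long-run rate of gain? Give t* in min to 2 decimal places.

Optimal t* satisfies g'(t*) = g(t*)/(T + t*).
g'(t) = 0.67·197·t^-0.33. Setting 0.67·197·t^-0.33 = 197·t^0.67/(20+t) gives 0.67(20+t) = t, so 0.33·t = 0.67×20.
t* = 0.67×20/0.33 = 40.61 min.

40.61 min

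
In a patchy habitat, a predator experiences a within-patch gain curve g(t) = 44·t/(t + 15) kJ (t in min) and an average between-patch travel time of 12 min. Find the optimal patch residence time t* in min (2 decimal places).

Maximise g(t)/(T+t): set derivative to zero → g'(t)(T+t) = g(t).
g'(t) = 44·15/(t + 15)². Setting 44·15/(t+15)² = 44t/[(t+15)(12+t)] gives 15(12+t) = t(t+15), so t² = 15×12 = 180.
t* = √180 = 13.42 min.

13.42 min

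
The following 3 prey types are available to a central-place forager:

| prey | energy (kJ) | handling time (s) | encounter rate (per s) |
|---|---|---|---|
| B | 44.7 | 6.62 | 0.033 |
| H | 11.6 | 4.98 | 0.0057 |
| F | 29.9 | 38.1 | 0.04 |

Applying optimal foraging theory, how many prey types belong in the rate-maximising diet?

E/h in descending order: B 6.75, H 2.33, F 0.785 kJ/s. The optimal diet is the largest prefix of this list for which every included type satisfies E_i/h_i > R on the types above it.
Rate on top 1: 1.211. H: 2.33 > 1.211 → include.
Rate on top 2: 1.236. F: 0.785 < 1.236 → exclude; stop.
Optimal diet: B, H — 2 of 3 types.

2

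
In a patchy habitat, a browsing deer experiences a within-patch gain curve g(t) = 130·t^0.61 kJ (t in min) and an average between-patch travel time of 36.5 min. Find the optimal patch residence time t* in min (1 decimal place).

57.1 min

By the marginal value theorem, leave when the instantaneous gain rate g'(t) equals the habitat-wide average g(t)/(T + t).
g'(t) = 0.61·130·t^-0.39. Setting 0.61·130·t^-0.39 = 130·t^0.61/(36.5+t) gives 0.61(36.5+t) = t, so 0.39·t = 0.61×36.5.
t* = 0.61×36.5/0.39 = 57.09 min.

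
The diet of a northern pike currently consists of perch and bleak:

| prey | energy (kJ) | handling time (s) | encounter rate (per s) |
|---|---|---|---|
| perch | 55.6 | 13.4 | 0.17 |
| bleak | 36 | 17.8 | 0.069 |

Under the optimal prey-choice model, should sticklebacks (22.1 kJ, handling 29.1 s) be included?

Intake rate on the current diet: R = (0.17×55.6 + 0.069×36) / (1 + 0.17×13.4 + 0.069×17.8) = 11.94/4.506 = 2.649 kJ/s.
sticklebacks: E/h = 22.1/29.1 = 0.7595 kJ/s.
0.7595 < 2.649, so adding sticklebacks would lower the average — exclude it.

No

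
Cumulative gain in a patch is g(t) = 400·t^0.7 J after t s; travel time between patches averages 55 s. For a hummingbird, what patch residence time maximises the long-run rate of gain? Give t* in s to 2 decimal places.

128.33 s

Maximise g(t)/(T+t): set derivative to zero → g'(t)(T+t) = g(t).
g'(t) = 0.7·400·t^-0.3. Setting 0.7·400·t^-0.3 = 400·t^0.7/(55+t) gives 0.7(55+t) = t, so 0.30·t = 0.7×55.
t* = 0.7×55/0.30 = 128.3 s.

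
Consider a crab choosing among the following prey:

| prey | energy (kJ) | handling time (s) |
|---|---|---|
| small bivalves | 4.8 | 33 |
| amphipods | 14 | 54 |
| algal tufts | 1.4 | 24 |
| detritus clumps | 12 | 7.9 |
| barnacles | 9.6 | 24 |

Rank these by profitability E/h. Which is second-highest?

In descending order of E/h:
detritus clumps: 12/7.9 = 1.52 kJ/s
barnacles: 9.6/24 = 0.4 kJ/s
amphipods: 14/54 = 0.259 kJ/s
small bivalves: 4.8/33 = 0.145 kJ/s
algal tufts: 1.4/24 = 0.0583 kJ/s

barnacles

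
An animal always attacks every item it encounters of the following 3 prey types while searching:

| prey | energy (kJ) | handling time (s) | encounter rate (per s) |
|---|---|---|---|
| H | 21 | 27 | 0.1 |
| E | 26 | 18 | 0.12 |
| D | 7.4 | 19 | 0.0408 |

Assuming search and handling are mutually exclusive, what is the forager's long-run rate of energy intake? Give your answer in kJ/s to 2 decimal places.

0.83 kJ/s

Energy encountered per unit search time: 0.1×21 + 0.12×26 + 0.0408×7.4 = 5.522 kJ/s.
Handling time per unit search time: 0.1×27 + 0.12×18 + 0.0408×19 = 5.635.
Rate = 5.522/(1 + 5.635) = 0.8322 kJ/s.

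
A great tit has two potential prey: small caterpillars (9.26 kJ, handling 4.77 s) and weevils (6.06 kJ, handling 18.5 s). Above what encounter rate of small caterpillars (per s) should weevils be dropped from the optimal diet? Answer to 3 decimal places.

0.043 per s

At the threshold, the rate on small caterpillars alone equals the profitability of weevils: λ·9.26/(1 + λ·4.77) = 6.06/18.5 = 0.3276.
Rearranging, λ(9.26 − 0.3276×4.77) = 0.3276, so λ = 0.3276/7.698 = 0.04256 per s.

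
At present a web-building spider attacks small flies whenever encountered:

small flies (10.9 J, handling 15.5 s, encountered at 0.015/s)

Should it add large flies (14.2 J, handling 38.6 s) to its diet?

Yes

On small flies alone, R = ΣλE/(1+Σλh) = 0.1635/1.232 = 0.1327 J/s.
large flies: E/h = 14.2/38.6 = 0.3679 J/s.
0.3679 > 0.1327, so adding large flies raises the average — include it.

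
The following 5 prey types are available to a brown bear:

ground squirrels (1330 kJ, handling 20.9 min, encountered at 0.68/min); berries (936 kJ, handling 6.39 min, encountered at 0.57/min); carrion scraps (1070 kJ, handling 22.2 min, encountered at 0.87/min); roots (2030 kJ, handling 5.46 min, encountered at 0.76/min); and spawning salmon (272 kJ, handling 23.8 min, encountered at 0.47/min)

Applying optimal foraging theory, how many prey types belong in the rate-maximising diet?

Profitabilities (E/h, kJ/min): roots 372, berries 146, ground squirrels 63.6, carrion scraps 48.2, spawning salmon 11.4. Add prey in this order while the next type's profitability exceeds the intake rate on those already taken.
Rate on top 1: 299.6. berries: 146 < 299.6 → exclude; stop.
Optimal diet: roots — 1 of 5 types.

1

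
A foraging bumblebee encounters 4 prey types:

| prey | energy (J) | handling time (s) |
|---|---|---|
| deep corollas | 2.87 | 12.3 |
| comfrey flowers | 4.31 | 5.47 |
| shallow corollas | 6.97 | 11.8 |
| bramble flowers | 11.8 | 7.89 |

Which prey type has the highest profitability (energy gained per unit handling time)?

bramble flowers

Profitability E/h (J/s): deep corollas = 2.87/12.3 = 0.233, comfrey flowers = 4.31/5.47 = 0.788, shallow corollas = 6.97/11.8 = 0.591, bramble flowers = 11.8/7.89 = 1.5.
Ranked: bramble flowers > comfrey flowers > shallow corollas > deep corollas.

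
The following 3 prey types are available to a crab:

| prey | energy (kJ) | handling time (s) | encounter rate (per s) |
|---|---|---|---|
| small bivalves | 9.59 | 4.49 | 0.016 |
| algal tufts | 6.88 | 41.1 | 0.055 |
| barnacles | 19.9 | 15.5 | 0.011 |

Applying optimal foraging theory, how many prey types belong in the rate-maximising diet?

Profitabilities (E/h, kJ/s): small bivalves 2.14, barnacles 1.28, algal tufts 0.167. Add prey in this order while the next type's profitability exceeds the intake rate on those already taken.
Rate on top 1: 0.1432. barnacles: 1.28 > 0.1432 → include.
Rate on top 2: 0.2997. algal tufts: 0.167 < 0.2997 → exclude; stop.
Optimal diet: small bivalves, barnacles — 2 of 3 types.

2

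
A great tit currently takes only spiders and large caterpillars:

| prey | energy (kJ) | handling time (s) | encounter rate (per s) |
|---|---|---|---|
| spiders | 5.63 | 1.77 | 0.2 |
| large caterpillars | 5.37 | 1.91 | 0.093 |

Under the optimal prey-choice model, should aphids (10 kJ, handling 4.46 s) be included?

Yes

On spiders and large caterpillars alone, R = ΣλE/(1+Σλh) = 1.625/1.532 = 1.061 kJ/s.
Profitability of aphids: 10/4.46 = 2.242 kJ/s.
2.242 > 1.061, so adding aphids raises the average — include it.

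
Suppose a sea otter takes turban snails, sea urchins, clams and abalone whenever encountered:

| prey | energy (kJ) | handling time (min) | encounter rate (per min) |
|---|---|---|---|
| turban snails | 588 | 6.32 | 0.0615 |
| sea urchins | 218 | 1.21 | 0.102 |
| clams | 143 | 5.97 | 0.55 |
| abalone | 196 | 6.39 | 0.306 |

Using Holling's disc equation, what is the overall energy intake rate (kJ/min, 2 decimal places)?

Energy encountered per unit search time: 0.0615×588 + 0.102×218 + 0.55×143 + 0.306×196 = 197 kJ/min.
Handling time per unit search time: 0.0615×6.32 + 0.102×1.21 + 0.55×5.97 + 0.306×6.39 = 5.751.
Rate = 197/(1 + 5.751) = 29.18 kJ/min.

29.18 kJ/min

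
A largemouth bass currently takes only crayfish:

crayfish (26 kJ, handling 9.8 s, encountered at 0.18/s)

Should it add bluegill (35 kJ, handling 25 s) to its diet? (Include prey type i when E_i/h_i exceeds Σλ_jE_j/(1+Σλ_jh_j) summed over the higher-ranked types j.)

No

Current rate: (0.18×26)/(1 + 0.18×9.8) = 1.693 kJ/s.
Profitability of bluegill: 35/25 = 1.4 kJ/s.
1.4 < 1.693, so adding bluegill would lower the average — exclude it.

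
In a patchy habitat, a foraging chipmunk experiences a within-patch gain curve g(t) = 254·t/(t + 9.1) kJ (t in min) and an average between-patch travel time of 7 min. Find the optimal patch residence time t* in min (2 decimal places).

7.98 min

Optimal t* satisfies g'(t*) = g(t*)/(T + t*).
g'(t) = 254·9.1/(t + 9.1)². Setting 254·9.1/(t+9.1)² = 254t/[(t+9.1)(7+t)] gives 9.1(7+t) = t(t+9.1), so t² = 9.1×7 = 63.7.
t* = √63.7 = 7.981 min.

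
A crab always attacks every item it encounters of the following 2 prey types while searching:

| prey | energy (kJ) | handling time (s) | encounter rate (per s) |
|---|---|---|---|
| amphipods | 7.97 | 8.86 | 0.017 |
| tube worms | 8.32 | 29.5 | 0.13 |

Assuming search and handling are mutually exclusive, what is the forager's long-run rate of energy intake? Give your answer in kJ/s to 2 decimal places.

R = Σλ_iE_i / (1 + Σλ_ih_i)
Numerator: 0.017×7.97 + 0.13×8.32 = 1.217
Denominator: 1 + 0.017×8.86 + 0.13×29.5 = 4.986
R = 1.217/4.986 = 0.2441 kJ/s

0.24 kJ/s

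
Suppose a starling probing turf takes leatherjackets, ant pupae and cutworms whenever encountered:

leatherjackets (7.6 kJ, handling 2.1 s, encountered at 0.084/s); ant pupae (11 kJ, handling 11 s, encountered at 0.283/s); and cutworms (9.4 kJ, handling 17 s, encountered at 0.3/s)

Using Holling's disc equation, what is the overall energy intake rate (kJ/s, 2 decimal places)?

R = Σλ_iE_i / (1 + Σλ_ih_i)
Numerator: 0.084×7.6 + 0.283×11 + 0.3×9.4 = 6.571
Denominator: 1 + 0.084×2.1 + 0.283×11 + 0.3×17 = 9.389
R = 6.571/9.389 = 0.6999 kJ/s

0.70 kJ/s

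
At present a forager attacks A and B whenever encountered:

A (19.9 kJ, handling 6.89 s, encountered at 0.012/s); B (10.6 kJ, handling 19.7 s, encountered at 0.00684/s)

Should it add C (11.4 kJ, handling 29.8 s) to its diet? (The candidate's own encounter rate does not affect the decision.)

On A and B alone, R = ΣλE/(1+Σλh) = 0.3113/1.217 = 0.2557 kJ/s.
Profitability of C: 11.4/29.8 = 0.3826 kJ/s.
0.3826 > 0.2557, so adding C raises the average — include it.

Yes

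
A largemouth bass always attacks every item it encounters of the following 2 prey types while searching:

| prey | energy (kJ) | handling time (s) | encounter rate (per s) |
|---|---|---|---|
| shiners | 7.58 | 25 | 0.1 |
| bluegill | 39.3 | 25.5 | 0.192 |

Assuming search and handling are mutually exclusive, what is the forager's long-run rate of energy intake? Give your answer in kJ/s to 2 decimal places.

0.99 kJ/s

Energy encountered per unit search time: 0.1×7.58 + 0.192×39.3 = 8.304 kJ/s.
Handling time per unit search time: 0.1×25 + 0.192×25.5 = 7.396.
Rate = 8.304/(1 + 7.396) = 0.989 kJ/s.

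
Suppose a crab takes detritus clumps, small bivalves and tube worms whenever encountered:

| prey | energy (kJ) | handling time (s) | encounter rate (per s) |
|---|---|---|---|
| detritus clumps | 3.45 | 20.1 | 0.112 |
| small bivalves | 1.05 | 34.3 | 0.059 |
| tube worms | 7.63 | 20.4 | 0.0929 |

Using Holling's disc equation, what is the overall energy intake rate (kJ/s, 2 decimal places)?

0.16 kJ/s

Energy encountered per unit search time: 0.112×3.45 + 0.059×1.05 + 0.0929×7.63 = 1.157 kJ/s.
Handling time per unit search time: 0.112×20.1 + 0.059×34.3 + 0.0929×20.4 = 6.17.
Rate = 1.157/(1 + 6.17) = 0.1614 kJ/s.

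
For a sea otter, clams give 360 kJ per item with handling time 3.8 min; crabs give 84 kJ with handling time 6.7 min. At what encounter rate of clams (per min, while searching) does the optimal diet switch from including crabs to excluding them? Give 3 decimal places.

At the threshold, the rate on clams alone equals the profitability of crabs: λ·360/(1 + λ·3.8) = 84/6.7 = 12.54.
Rearranging, λ(360 − 12.54×3.8) = 12.54, so λ = 12.54/312.4 = 0.04014 per min.

0.040 per min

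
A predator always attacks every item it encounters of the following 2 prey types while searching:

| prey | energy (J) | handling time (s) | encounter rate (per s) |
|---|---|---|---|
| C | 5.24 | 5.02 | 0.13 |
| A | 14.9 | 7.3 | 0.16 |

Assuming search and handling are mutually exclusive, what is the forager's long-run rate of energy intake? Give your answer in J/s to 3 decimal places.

Energy encountered per unit search time: 0.13×5.24 + 0.16×14.9 = 3.065 J/s.
Handling time per unit search time: 0.13×5.02 + 0.16×7.3 = 1.821.
Rate = 3.065/(1 + 1.821) = 1.087 J/s.

1.087 J/s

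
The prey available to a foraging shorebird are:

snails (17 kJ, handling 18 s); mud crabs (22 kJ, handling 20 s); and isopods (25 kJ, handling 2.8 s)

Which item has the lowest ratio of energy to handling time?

Profitability E/h (kJ/s): snails = 17/18 = 0.944, mud crabs = 22/20 = 1.1, isopods = 25/2.8 = 8.93.
Ranked: isopods > mud crabs > snails.

snails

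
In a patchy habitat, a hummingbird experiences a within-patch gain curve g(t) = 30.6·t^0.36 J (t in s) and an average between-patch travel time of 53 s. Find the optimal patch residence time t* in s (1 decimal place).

29.8 s

By the marginal value theorem, leave when the instantaneous gain rate g'(t) equals the habitat-wide average g(t)/(T + t).
g'(t) = 0.36·30.6·t^-0.64. Setting 0.36·30.6·t^-0.64 = 30.6·t^0.36/(53+t) gives 0.36(53+t) = t, so 0.64·t = 0.36×53.
t* = 0.36×53/0.64 = 29.81 s.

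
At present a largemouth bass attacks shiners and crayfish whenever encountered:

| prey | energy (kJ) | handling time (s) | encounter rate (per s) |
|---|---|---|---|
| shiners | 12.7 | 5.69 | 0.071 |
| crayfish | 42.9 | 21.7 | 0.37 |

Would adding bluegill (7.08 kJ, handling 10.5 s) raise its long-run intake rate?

No

On shiners and crayfish alone, R = ΣλE/(1+Σλh) = 16.77/9.433 = 1.778 kJ/s.
Profitability of bluegill: 7.08/10.5 = 0.6743 kJ/s.
Since 0.6743 < R, time spent handling bluegill is better spent searching.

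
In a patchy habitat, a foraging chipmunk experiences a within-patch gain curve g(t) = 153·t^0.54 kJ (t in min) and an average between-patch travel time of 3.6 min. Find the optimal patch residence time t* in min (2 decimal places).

4.23 min

Maximise g(t)/(T+t): set derivative to zero → g'(t)(T+t) = g(t).
g'(t) = 0.54·153·t^-0.46. Setting 0.54·153·t^-0.46 = 153·t^0.54/(3.6+t) gives 0.54(3.6+t) = t, so 0.46·t = 0.54×3.6.
t* = 0.54×3.6/0.46 = 4.226 min.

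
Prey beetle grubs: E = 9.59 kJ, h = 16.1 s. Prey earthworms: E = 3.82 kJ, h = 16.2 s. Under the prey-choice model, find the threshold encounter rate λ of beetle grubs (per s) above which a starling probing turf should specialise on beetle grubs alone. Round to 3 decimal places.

0.041 per s

Drop earthworms once their profitability E₂/h₂ falls below the rate achievable on beetle grubs alone: E₂/h₂ = λE₁/(1 + λh₁).
Solve for λ: λE₁h₂ = E₂(1 + λh₁) → λ(E₁h₂ − E₂h₁) = E₂ → λ = E₂/(E₁h₂ − E₂h₁).
λ = 3.82/(9.59×16.2 − 3.82×16.1) = 3.82/93.86 = 0.0407 per s.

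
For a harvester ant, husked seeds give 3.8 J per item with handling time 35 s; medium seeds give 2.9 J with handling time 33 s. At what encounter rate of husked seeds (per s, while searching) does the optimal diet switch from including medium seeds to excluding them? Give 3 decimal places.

The zero-one rule: include medium seeds iff E₂/h₂ > λE₁/(1+λh₁). Equality gives the switch point.
λE₁h₂ = E₂ + λE₂h₁ ⇒ λ = E₂/(E₁h₂ − E₂h₁) = 2.9/(125.4 − 101.5) = 0.1213 per s.

0.121 per s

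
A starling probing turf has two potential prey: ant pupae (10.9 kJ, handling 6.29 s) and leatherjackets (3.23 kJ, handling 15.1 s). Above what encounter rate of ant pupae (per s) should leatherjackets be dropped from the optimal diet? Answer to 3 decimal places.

0.022 per s

The zero-one rule: include leatherjackets iff E₂/h₂ > λE₁/(1+λh₁). Equality gives the switch point.
λE₁h₂ = E₂ + λE₂h₁ ⇒ λ = E₂/(E₁h₂ − E₂h₁) = 3.23/(164.6 − 20.32) = 0.02239 per s.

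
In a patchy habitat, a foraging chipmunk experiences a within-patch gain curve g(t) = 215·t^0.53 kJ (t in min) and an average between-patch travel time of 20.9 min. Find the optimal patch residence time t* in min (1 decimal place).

23.6 min

By the marginal value theorem, leave when the instantaneous gain rate g'(t) equals the habitat-wide average g(t)/(T + t).
g'(t) = 0.53·215·t^-0.47. Setting 0.53·215·t^-0.47 = 215·t^0.53/(20.9+t) gives 0.53(20.9+t) = t, so 0.47·t = 0.53×20.9.
t* = 0.53×20.9/0.47 = 23.57 min.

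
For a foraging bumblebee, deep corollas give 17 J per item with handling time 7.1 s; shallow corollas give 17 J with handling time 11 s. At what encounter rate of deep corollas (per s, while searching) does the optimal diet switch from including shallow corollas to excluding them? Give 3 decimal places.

0.256 per s

At the threshold, the rate on deep corollas alone equals the profitability of shallow corollas: λ·17/(1 + λ·7.1) = 17/11 = 1.545.
Rearranging, λ(17 − 1.545×7.1) = 1.545, so λ = 1.545/6.027 = 0.2564 per s.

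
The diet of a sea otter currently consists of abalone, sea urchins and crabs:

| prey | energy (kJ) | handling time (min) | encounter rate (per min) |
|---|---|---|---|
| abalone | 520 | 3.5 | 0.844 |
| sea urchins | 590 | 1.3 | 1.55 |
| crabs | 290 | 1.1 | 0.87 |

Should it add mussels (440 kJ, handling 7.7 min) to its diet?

On abalone, sea urchins and crabs alone, R = ΣλE/(1+Σλh) = 1606/6.926 = 231.8 kJ/min.
mussels: E/h = 440/7.7 = 57.14 kJ/min.
Since 57.14 < R, time spent handling mussels is better spent searching.

No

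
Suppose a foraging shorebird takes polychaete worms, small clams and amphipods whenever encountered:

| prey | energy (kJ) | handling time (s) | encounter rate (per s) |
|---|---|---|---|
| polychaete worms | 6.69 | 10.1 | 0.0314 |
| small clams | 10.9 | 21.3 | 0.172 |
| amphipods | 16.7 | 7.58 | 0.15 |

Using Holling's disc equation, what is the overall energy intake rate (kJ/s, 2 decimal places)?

R = (0.0314×6.69 + 0.172×10.9 + 0.15×16.7) / (1 + 0.0314×10.1 + 0.172×21.3 + 0.15×7.58) = 4.59/6.118 = 0.7503 kJ/s.

0.75 kJ/s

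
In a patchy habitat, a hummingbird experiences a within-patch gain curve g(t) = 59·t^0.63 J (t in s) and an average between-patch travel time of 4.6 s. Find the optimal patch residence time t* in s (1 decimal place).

7.8 s

Optimal t* satisfies g'(t*) = g(t*)/(T + t*).
g'(t) = 0.63·59·t^-0.37. Setting 0.63·59·t^-0.37 = 59·t^0.63/(4.6+t) gives 0.63(4.6+t) = t, so 0.37·t = 0.63×4.6.
t* = 0.63×4.6/0.37 = 7.832 s.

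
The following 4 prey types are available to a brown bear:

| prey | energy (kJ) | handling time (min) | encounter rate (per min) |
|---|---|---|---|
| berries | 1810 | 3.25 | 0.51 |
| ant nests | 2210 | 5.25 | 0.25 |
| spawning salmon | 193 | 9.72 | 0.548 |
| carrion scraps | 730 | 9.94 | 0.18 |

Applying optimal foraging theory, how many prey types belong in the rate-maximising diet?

E/h in descending order: berries 557, ant nests 421, carrion scraps 73.4, spawning salmon 19.9 kJ/min. The optimal diet is the largest prefix of this list for which every included type satisfies E_i/h_i > R on the types above it.
Rate on top 1: 347.4. ant nests: 421 > 347.4 → include.
Rate on top 2: 371.7. carrion scraps: 73.4 < 371.7 → exclude; stop.
Optimal diet: berries, ant nests — 2 of 4 types.

2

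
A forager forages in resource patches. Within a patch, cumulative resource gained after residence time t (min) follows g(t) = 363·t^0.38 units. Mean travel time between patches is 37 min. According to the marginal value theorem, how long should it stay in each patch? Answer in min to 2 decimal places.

22.68 min

Optimal t* satisfies g'(t*) = g(t*)/(T + t*).
g'(t) = 0.38·363·t^-0.62. Setting 0.38·363·t^-0.62 = 363·t^0.38/(37+t) gives 0.38(37+t) = t, so 0.62·t = 0.38×37.
t* = 0.38×37/0.62 = 22.68 min.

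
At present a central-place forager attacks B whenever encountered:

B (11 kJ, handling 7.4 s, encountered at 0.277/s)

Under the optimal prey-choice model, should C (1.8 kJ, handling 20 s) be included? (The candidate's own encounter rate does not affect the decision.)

No

Intake rate on the current diet: R = (0.277×11) / (1 + 0.277×7.4) = 3.047/3.05 = 0.9991 kJ/s.
C: E/h = 1.8/20 = 0.09 kJ/s.
Since 0.09 < R, time spent handling C is better spent searching.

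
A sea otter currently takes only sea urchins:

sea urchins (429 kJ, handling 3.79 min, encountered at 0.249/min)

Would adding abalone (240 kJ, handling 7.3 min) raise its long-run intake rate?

No

Current rate: (0.249×429)/(1 + 0.249×3.79) = 54.96 kJ/min.
Profitability of abalone: 240/7.3 = 32.88 kJ/min.
32.88 < 54.96, so adding abalone would lower the average — exclude it.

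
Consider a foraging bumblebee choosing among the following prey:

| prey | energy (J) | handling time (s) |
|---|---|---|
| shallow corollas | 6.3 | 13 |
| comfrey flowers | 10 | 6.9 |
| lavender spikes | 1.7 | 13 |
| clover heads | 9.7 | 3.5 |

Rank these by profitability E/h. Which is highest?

In descending order of E/h:
clover heads: 9.7/3.5 = 2.77 J/s
comfrey flowers: 10/6.9 = 1.45 J/s
shallow corollas: 6.3/13 = 0.485 J/s
lavender spikes: 1.7/13 = 0.131 J/s

clover heads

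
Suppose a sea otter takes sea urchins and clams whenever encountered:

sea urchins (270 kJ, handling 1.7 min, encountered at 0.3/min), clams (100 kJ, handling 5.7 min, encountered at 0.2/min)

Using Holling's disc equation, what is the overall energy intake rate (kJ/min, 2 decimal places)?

38.11 kJ/min

Energy encountered per unit search time: 0.3×270 + 0.2×100 = 101 kJ/min.
Handling time per unit search time: 0.3×1.7 + 0.2×5.7 = 1.65.
Rate = 101/(1 + 1.65) = 38.11 kJ/min.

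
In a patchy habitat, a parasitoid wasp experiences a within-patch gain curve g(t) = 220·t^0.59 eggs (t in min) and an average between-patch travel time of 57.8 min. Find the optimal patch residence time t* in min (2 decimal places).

Optimal t* satisfies g'(t*) = g(t*)/(T + t*).
g'(t) = 0.59·220·t^-0.41. Setting 0.59·220·t^-0.41 = 220·t^0.59/(57.8+t) gives 0.59(57.8+t) = t, so 0.41·t = 0.59×57.8.
t* = 0.59×57.8/0.41 = 83.18 min.

83.18 min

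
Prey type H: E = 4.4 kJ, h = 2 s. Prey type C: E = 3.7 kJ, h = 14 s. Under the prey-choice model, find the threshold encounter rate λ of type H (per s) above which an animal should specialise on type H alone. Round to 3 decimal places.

0.068 per s

At the threshold, the rate on type H alone equals the profitability of type C: λ·4.4/(1 + λ·2) = 3.7/14 = 0.2643.
Rearranging, λ(4.4 − 0.2643×2) = 0.2643, so λ = 0.2643/3.871 = 0.06827 per s.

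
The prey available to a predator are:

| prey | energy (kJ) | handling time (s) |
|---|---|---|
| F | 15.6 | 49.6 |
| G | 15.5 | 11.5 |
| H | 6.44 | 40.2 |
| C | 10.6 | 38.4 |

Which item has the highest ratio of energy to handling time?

Profitability E/h (kJ/s): F = 15.6/49.6 = 0.315, G = 15.5/11.5 = 1.35, H = 6.44/40.2 = 0.16, C = 10.6/38.4 = 0.276.
Ranked: G > F > C > H.

G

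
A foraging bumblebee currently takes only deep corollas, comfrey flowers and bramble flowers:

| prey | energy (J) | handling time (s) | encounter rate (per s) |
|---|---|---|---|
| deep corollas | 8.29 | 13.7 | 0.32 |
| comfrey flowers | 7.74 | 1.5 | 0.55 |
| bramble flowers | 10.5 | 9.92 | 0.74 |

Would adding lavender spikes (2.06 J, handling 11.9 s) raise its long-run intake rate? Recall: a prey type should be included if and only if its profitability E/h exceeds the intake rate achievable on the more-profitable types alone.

No

On deep corollas, comfrey flowers and bramble flowers alone, R = ΣλE/(1+Σλh) = 14.68/13.55 = 1.083 J/s.
Profitability of lavender spikes: 2.06/11.9 = 0.1731 J/s.
Since 0.1731 < R, time spent handling lavender spikes is better spent searching.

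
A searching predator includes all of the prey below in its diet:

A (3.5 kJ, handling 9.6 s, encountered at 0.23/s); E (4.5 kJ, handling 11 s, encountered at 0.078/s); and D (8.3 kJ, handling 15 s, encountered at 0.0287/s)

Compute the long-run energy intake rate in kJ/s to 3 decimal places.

R = (0.23×3.5 + 0.078×4.5 + 0.0287×8.3) / (1 + 0.23×9.6 + 0.078×11 + 0.0287×15) = 1.394/4.497 = 0.3101 kJ/s.

0.310 kJ/s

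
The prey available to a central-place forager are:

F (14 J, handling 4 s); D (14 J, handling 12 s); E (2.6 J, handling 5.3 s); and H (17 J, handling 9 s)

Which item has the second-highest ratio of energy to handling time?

H

Profitability E/h (J/s): F = 14/4 = 3.5, D = 14/12 = 1.17, E = 2.6/5.3 = 0.491, H = 17/9 = 1.89.
Ranked: F > H > D > E.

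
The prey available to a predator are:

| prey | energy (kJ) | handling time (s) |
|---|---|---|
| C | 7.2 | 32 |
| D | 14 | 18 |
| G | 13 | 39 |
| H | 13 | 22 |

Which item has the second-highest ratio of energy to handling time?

H

Profitability E/h (kJ/s): C = 7.2/32 = 0.225, D = 14/18 = 0.778, G = 13/39 = 0.333, H = 13/22 = 0.591.
Ranked: D > H > G > C.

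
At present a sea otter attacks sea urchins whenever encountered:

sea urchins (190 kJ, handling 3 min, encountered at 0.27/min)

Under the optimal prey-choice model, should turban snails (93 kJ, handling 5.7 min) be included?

No

Intake rate on the current diet: R = (0.27×190) / (1 + 0.27×3) = 51.3/1.81 = 28.34 kJ/min.
Profitability of turban snails: 93/5.7 = 16.32 kJ/min.
Since 16.32 < R, time spent handling turban snails is better spent searching.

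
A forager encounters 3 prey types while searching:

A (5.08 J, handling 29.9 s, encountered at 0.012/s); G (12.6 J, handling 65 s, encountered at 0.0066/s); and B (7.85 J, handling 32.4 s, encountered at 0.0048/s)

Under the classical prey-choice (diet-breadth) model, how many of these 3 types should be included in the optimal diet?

Profitabilities (E/h, J/s): B 0.242, G 0.194, A 0.17. Add prey in this order while the next type's profitability exceeds the intake rate on those already taken.
Rate on top 1: 0.03261. G: 0.194 > 0.03261 → include.
Rate on top 2: 0.07626. A: 0.17 > 0.07626 → include.
Optimal diet: B, G, A — 3 of 3 types.

3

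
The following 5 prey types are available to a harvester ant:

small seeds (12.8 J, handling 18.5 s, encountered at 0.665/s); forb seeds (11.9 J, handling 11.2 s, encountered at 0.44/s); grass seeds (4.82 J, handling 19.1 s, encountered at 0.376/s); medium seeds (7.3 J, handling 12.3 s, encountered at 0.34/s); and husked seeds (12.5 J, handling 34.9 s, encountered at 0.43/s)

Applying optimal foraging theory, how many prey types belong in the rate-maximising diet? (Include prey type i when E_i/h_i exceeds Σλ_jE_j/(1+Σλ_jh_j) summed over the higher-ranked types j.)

Rank by E/h (J/s): forb seeds 1.06, small seeds 0.692, medium seeds 0.593, husked seeds 0.358, grass seeds 0.252. Include each in turn until the next type's E/h falls below the running intake rate.
Rate on top 1: 0.8833. small seeds: 0.692 < 0.8833 → exclude; stop.
Optimal diet: forb seeds — 1 of 5 types.

1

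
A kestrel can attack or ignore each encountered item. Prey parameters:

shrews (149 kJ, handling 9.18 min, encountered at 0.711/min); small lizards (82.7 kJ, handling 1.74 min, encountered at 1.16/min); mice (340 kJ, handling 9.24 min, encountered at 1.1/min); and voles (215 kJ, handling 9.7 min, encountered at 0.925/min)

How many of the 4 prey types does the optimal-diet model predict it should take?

Rank by E/h (kJ/min): small lizards 47.5, mice 36.8, voles 22.2, shrews 16.2. Include each in turn until the next type's E/h falls below the running intake rate.
Rate on top 1: 31.78. mice: 36.8 > 31.78 → include.
Rate on top 2: 35.65. voles: 22.2 < 35.65 → exclude; stop.
Optimal diet: small lizards, mice — 2 of 4 types.

2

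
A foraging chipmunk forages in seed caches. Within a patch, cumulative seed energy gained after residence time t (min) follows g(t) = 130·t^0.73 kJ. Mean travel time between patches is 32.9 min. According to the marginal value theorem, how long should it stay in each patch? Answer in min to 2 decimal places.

88.95 min

By the marginal value theorem, leave when the instantaneous gain rate g'(t) equals the habitat-wide average g(t)/(T + t).
g'(t) = 0.73·130·t^-0.27. Setting 0.73·130·t^-0.27 = 130·t^0.73/(32.9+t) gives 0.73(32.9+t) = t, so 0.27·t = 0.73×32.9.
t* = 0.73×32.9/0.27 = 88.95 min.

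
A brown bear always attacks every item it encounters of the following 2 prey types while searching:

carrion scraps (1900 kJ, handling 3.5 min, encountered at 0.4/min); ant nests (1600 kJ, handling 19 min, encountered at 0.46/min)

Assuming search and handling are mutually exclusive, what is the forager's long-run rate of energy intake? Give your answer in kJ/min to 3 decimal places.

134.291 kJ/min

R = (0.4×1900 + 0.46×1600) / (1 + 0.4×3.5 + 0.46×19) = 1496/11.14 = 134.3 kJ/min.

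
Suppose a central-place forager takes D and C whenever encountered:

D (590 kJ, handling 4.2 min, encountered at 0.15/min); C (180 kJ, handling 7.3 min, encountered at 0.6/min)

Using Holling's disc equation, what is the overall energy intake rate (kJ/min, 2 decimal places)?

R = (0.15×590 + 0.6×180) / (1 + 0.15×4.2 + 0.6×7.3) = 196.5/6.01 = 32.7 kJ/min.

32.70 kJ/min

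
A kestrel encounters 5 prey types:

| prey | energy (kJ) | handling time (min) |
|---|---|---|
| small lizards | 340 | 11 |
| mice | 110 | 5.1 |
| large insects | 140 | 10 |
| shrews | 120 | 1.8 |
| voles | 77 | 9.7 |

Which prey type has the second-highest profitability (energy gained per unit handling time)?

small lizards

Profitability E/h (kJ/min): small lizards = 340/11 = 30.9, mice = 110/5.1 = 21.6, large insects = 140/10 = 14, shrews = 120/1.8 = 66.7, voles = 77/9.7 = 7.94.
Ranked: shrews > small lizards > mice > large insects > voles.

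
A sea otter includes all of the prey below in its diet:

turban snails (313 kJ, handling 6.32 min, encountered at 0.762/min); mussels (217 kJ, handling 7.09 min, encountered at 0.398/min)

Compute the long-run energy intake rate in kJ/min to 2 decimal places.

R = Σλ_iE_i / (1 + Σλ_ih_i)
Numerator: 0.762×313 + 0.398×217 = 324.9
Denominator: 1 + 0.762×6.32 + 0.398×7.09 = 8.638
R = 324.9/8.638 = 37.61 kJ/min

37.61 kJ/min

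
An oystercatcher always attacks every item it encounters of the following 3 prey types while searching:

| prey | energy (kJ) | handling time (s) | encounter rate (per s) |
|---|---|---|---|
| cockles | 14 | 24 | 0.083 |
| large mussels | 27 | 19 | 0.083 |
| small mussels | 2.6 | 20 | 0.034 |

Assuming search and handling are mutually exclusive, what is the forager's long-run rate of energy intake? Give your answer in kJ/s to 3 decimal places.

0.665 kJ/s

Energy encountered per unit search time: 0.083×14 + 0.083×27 + 0.034×2.6 = 3.491 kJ/s.
Handling time per unit search time: 0.083×24 + 0.083×19 + 0.034×20 = 4.249.
Rate = 3.491/(1 + 4.249) = 0.6652 kJ/s.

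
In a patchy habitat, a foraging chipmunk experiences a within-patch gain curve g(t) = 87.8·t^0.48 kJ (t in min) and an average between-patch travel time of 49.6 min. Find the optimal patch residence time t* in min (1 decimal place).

By the marginal value theorem, leave when the instantaneous gain rate g'(t) equals the habitat-wide average g(t)/(T + t).
g'(t) = 0.48·87.8·t^-0.52. Setting 0.48·87.8·t^-0.52 = 87.8·t^0.48/(49.6+t) gives 0.48(49.6+t) = t, so 0.52·t = 0.48×49.6.
t* = 0.48×49.6/0.52 = 45.78 min.

45.8 min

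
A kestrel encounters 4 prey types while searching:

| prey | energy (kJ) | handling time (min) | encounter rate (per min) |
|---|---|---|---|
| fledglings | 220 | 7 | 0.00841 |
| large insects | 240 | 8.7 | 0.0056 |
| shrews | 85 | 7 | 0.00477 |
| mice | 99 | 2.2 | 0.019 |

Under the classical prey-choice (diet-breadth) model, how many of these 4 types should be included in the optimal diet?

4

E/h in descending order: mice 45, fledglings 31.4, large insects 27.6, shrews 12.1 kJ/min. The optimal diet is the largest prefix of this list for which every included type satisfies E_i/h_i > R on the types above it.
Rate on top 1: 1.806. fledglings: 31.4 > 1.806 → include.
Rate on top 2: 3.39. large insects: 27.6 > 3.39 → include.
Rate on top 3: 4.416. shrews: 12.1 > 4.416 → include.
Optimal diet: mice, fledglings, large insects, shrews — 4 of 4 types.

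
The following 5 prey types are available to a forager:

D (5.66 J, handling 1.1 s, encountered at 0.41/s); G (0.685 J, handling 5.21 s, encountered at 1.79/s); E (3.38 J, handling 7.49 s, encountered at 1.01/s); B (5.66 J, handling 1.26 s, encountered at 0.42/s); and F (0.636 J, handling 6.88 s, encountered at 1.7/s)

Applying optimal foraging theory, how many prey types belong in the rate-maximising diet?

Rank by E/h (J/s): D 5.15, B 4.49, E 0.451, G 0.131, F 0.0924. Include each in turn until the next type's E/h falls below the running intake rate.
Rate on top 1: 1.599. B: 4.49 > 1.599 → include.
Rate on top 2: 2.372. E: 0.451 < 2.372 → exclude; stop.
Optimal diet: D, B — 2 of 5 types.

2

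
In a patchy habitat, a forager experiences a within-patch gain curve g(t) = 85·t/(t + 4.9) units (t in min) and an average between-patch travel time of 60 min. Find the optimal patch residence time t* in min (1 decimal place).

Optimal t* satisfies g'(t*) = g(t*)/(T + t*).
g'(t) = 85·4.9/(t + 4.9)². Setting 85·4.9/(t+4.9)² = 85t/[(t+4.9)(60+t)] gives 4.9(60+t) = t(t+4.9), so t² = 4.9×60 = 294.
t* = √294 = 17.15 min.

17.1 min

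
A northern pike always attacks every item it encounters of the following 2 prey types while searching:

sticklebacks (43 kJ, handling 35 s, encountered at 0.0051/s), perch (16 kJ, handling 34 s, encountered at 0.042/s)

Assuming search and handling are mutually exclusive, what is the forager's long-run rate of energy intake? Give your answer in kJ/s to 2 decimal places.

0.34 kJ/s

Energy encountered per unit search time: 0.0051×43 + 0.042×16 = 0.8913 kJ/s.
Handling time per unit search time: 0.0051×35 + 0.042×34 = 1.607.
Rate = 0.8913/(1 + 1.607) = 0.342 kJ/s.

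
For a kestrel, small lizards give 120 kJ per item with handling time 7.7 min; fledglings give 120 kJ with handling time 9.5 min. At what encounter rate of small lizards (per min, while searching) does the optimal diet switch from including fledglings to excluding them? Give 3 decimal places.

0.556 per min

The zero-one rule: include fledglings iff E₂/h₂ > λE₁/(1+λh₁). Equality gives the switch point.
λE₁h₂ = E₂ + λE₂h₁ ⇒ λ = E₂/(E₁h₂ − E₂h₁) = 120/(1140 − 924) = 0.5556 per min.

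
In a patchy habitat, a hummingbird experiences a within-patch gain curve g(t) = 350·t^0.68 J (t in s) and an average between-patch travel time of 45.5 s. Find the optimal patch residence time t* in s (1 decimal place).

96.7 s

Maximise g(t)/(T+t): set derivative to zero → g'(t)(T+t) = g(t).
g'(t) = 0.68·350·t^-0.32. Setting 0.68·350·t^-0.32 = 350·t^0.68/(45.5+t) gives 0.68(45.5+t) = t, so 0.32·t = 0.68×45.5.
t* = 0.68×45.5/0.32 = 96.69 s.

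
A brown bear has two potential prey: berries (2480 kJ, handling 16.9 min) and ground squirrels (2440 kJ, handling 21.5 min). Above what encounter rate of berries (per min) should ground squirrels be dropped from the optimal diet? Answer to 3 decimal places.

0.202 per min

The zero-one rule: include ground squirrels iff E₂/h₂ > λE₁/(1+λh₁). Equality gives the switch point.
λE₁h₂ = E₂ + λE₂h₁ ⇒ λ = E₂/(E₁h₂ − E₂h₁) = 2440/(5.332e+04 − 4.124e+04) = 0.2019 per min.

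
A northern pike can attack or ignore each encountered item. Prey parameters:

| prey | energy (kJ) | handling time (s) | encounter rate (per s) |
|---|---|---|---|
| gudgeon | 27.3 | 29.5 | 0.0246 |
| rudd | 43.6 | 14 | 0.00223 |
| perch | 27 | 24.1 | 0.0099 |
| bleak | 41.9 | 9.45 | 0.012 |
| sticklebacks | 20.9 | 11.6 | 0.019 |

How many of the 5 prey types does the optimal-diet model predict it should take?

5

Rank by E/h (kJ/s): bleak 4.43, rudd 3.11, sticklebacks 1.8, perch 1.12, gudgeon 0.925. Include each in turn until the next type's E/h falls below the running intake rate.
Rate on top 1: 0.4516. rudd: 3.11 > 0.4516 → include.
Rate on top 2: 0.5242. sticklebacks: 1.8 > 0.5242 → include.
Rate on top 3: 0.7305. perch: 1.12 > 0.7305 → include.
Rate on top 4: 0.7885. gudgeon: 0.925 > 0.7885 → include.
Optimal diet: bleak, rudd, sticklebacks, perch, gudgeon — 5 of 5 types.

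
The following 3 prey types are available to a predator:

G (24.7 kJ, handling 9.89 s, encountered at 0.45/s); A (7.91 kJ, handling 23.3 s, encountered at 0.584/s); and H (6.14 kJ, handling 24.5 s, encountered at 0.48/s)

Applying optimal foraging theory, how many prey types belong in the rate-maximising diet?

1

Rank by E/h (kJ/s): G 2.5, A 0.339, H 0.251. Include each in turn until the next type's E/h falls below the running intake rate.
Rate on top 1: 2.039. A: 0.339 < 2.039 → exclude; stop.
Optimal diet: G — 1 of 3 types.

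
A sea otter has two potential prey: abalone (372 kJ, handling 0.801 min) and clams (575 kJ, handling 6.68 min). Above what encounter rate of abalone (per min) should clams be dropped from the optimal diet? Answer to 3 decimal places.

0.284 per min

Drop clams once their profitability E₂/h₂ falls below the rate achievable on abalone alone: E₂/h₂ = λE₁/(1 + λh₁).
Solve for λ: λE₁h₂ = E₂(1 + λh₁) → λ(E₁h₂ − E₂h₁) = E₂ → λ = E₂/(E₁h₂ − E₂h₁).
λ = 575/(372×6.68 − 575×0.801) = 575/2024 = 0.284 per min.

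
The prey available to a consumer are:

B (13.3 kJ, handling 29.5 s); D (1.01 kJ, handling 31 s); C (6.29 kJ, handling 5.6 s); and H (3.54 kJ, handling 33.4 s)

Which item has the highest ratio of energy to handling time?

C

In descending order of E/h:
C: 6.29/5.6 = 1.12 kJ/s
B: 13.3/29.5 = 0.451 kJ/s
H: 3.54/33.4 = 0.106 kJ/s
D: 1.01/31 = 0.0326 kJ/s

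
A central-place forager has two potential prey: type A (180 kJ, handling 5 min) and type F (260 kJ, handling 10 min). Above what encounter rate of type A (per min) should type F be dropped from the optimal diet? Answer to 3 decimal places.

At the threshold, the rate on type A alone equals the profitability of type F: λ·180/(1 + λ·5) = 260/10 = 26.
Rearranging, λ(180 − 26×5) = 26, so λ = 26/50 = 0.52 per min.

0.520 per min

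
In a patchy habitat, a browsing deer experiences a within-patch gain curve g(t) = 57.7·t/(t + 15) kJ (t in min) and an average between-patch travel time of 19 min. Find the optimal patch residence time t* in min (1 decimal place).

16.9 min

By the marginal value theorem, leave when the instantaneous gain rate g'(t) equals the habitat-wide average g(t)/(T + t).
g'(t) = 57.7·15/(t + 15)². Setting 57.7·15/(t+15)² = 57.7t/[(t+15)(19+t)] gives 15(19+t) = t(t+15), so t² = 15×19 = 285.
t* = √285 = 16.88 min.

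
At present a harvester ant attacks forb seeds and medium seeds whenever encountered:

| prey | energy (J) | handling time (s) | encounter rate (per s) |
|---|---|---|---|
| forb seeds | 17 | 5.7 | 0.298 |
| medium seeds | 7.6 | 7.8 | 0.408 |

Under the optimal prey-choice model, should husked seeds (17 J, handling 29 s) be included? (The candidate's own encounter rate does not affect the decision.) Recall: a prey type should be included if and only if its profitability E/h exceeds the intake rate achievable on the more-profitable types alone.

No

On forb seeds and medium seeds alone, R = ΣλE/(1+Σλh) = 8.167/5.881 = 1.389 J/s.
Profitability of husked seeds: 17/29 = 0.5862 J/s.
Since 0.5862 < R, time spent handling husked seeds is better spent searching.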